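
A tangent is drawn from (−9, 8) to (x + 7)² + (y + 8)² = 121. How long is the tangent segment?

With centre O = (−7, −8), |OP|² = 260 and r² = 121.
Power of the point: PT² = |PO|² − r² = 139, so PT = √139.

√139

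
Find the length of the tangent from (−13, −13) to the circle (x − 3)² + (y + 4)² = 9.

Centre (3, −4), r² = 9. |PO|² = (−16)² + (−9)² = 337.
Power of the point: PT² = |PO|² − r² = 328, so PT = 2√82.

2√82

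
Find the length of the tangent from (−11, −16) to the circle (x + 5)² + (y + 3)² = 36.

13

Centre (−5, −3), r² = 36. |PO|² = (−6)² + (−13)² = 205.
By the tangent–radius right angle, tangent length = √(|PO|² − r²) = √169 = 13.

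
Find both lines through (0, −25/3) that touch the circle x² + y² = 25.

A line y − (−25/3) = m(x − (0)) is tangent when its distance from (0, 0) is 5:
[m·(0) − (25/3)]² = 25(m² + 1)
9m² − 16 = 0, so m = 4/3 or m = −4/3.
With m = 4/3: 4x − 3y = 25. With m = −4/3: 4x + 3y = −25.

4x − 3y = 25 and 4x + 3y = −25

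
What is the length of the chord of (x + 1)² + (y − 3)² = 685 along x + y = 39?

The distance from (−1, 3) to the line is 37/√2, and r² = 685.
Half the chord is √(r² − d²) = √(1/2), so the full chord is √2.

√2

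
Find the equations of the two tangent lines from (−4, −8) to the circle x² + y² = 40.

Let a tangent through (−4, −8) have slope m. Its distance from (0, 0) must equal 2√10:
[m·(4) − (8)]² = 40(m² + 1)
3m² + 8m − 3 = 0, so m = −3 or m = 1/3.
Through (−4, −8) these give 3x + y = −20 and x − 3y = 20.

3x + y = −20 and x − 3y = 20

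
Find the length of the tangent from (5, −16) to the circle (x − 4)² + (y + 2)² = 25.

The centre is (4, −2) and r = 5. The square of the distance from P to the centre is 1 + 196 = 197.
The tangent meets the radius at right angles, so tangent² = |PO|² − r² = 197 − 25 = 172.

2√43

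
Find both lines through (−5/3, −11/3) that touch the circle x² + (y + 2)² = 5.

A line y − (−11/3) = m(x − (−5/3)) is tangent when its distance from (0, −2) is √5:
[m·(5/3) − (5/3)]² = 5(m² + 1)
2m² + 5m + 2 = 0, so m = −1/2 or m = −2.
With m = −1/2: x + 2y = −9. With m = −2: 2x + y = −7.

x + 2y = −9 and 2x + y = −7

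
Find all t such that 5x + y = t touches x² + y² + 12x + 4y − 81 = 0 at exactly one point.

t = −32 ± 11√26

For a tangent, require d(centre, line) = r = 11.
|5·(−6) + 1·(−2) − t| / √26 = 11
|t − (−32)| = 11√26.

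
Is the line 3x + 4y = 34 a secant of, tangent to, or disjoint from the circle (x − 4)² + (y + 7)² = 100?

Centre (4, −7), r² = 100. Distance² from centre to line = (−50)²/25 = 100.
Since d² = r², the line is tangent.

tangent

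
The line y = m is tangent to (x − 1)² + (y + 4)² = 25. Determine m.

Tangency holds when the distance from the centre (1, −4) to the line equals the radius 5:
|0·1 + 1·(−4) − m| / √1 = 5
|m − (−4)| = 5, so m = 1 or m = −9.

m = −9 or m = 1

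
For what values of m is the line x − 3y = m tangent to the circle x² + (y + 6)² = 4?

For a tangent, require d(centre, line) = r = 2.
|1·0 − 3·(−6) − m| / √10 = 2
|m − (18)| = 2√10.

m = 18 ± 2√10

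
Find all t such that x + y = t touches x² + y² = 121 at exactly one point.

t = ±11√2

Tangency holds when the distance from the centre (0, 0) to the line equals the radius 11:
|1·0 + 1·0 − t| / √2 = 11
|t| = 11√2.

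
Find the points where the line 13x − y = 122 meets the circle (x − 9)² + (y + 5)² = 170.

(8, −18) and (10, 8)

From the line, y = 13x − 122. Substituting:
170x² − 3060x + 13600 = 0  ⟹  x² − 18x + 80 = 0
x = 10 or x = 8, giving (10, 8) and (8, −18).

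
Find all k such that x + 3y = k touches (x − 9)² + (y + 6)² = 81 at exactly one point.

k = −9 ± 9√10

Tangency holds when the distance from the centre (9, −6) to the line equals the radius 9:
|1·9 + 3·(−6) − k| / √10 = 9
|k − (−9)| = 9√10.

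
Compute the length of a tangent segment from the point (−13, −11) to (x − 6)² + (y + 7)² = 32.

The centre is (6, −7) and r = 4√2. The square of the distance from P to the centre is 361 + 16 = 377.
The tangent meets the radius at right angles, so tangent² = |PO|² − r² = 377 − 32 = 345.

√345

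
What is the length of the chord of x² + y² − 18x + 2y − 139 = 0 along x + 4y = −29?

6√17

Substitute y = (−29 − x)/4:
17x² − 238x − 1615 = 0  ⟹  x² − 14x − 95 = 0
x = 19 or x = −5, giving (19, −12) and (−5, −6).
|(19, −12) − (−5, −6)| = √((24)² + (−6)²) = 6√17.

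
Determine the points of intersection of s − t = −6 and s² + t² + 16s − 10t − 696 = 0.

(−24, −18) and (15, 21)

From the line, t = s + 6. Substituting:
2s² + 18s − 720 = 0  ⟹  s² + 9s − 360 = 0
s = 15 or s = −24, giving (15, 21) and (−24, −18).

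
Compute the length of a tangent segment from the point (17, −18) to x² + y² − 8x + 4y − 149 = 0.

16

Centre (4, −2), r² = 169. |PO|² = (13)² + (−16)² = 425.
Power of the point: PT² = |PO|² − r² = 256, so PT = 16.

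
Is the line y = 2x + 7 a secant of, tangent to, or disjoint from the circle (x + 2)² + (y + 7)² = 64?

d² = (2·(−2) − 1·(−7) − (−7))²/5 = 20; r² = 64.
Since d² < r², the line cuts the circle twice.

secant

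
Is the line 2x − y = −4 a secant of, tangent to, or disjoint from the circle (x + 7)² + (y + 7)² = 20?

Substituting the line into the circle gives 5x² + 58x + 150 = 0.
Discriminant = (58)² − 4·5·(150) = 364 > 0.
Two real roots: the line is a secant.

secant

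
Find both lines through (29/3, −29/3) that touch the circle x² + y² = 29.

A line y − (−29/3) = m(x − (29/3)) is tangent when its distance from (0, 0) is √29:
(−29/3m − (29/3))² = 29(m² + 1)
10m² + 29m + 10 = 0, so m = −5/2 or m = −2/5.
With m = −5/2: 5x + 2y = 29. With m = −2/5: 2x + 5y = −29.

5x + 2y = 29 and 2x + 5y = −29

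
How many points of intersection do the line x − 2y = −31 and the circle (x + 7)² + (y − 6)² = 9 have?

Substituting the line into the circle gives 5x² + 94x + 521 = 0.
Δ = 8836 − 10420 = −1584.
No real roots: the line does not meet the circle.

0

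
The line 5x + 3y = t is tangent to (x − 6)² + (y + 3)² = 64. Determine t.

For a tangent, require d(centre, line) = r = 8.
|5·6 + 3·(−3) − t| / √34 = 8
|t − (21)| = 8√34.

t = 21 ± 8√34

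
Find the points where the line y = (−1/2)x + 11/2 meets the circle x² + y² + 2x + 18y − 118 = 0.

(1, 5) and (9, 1)

Express y = (11 − x)/2 and substitute into the circle:
5x² − 50x + 45 = 0  ⟹  x² − 10x + 9 = 0
x = 9 or x = 1, giving (9, 1) and (1, 5).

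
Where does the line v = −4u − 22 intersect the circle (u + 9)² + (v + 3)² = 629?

Substitute v = −4u − 22:
17u² + 170u − 187 = 0  ⟹  u² + 10u − 11 = 0
u = 1 or u = −11, giving (1, −26) and (−11, 22).

(−11, 22) and (1, −26)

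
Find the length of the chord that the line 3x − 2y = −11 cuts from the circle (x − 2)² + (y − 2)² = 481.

Express y = (11 + 3x)/2 and substitute into the circle:
13x² + 26x − 1859 = 0  ⟹  x² + 2x − 143 = 0
x = 11 or x = −13, giving (11, 22) and (−13, −14).
Chord length = distance between (11, 22) and (−13, −14) = √1872 = 12√13.

12√13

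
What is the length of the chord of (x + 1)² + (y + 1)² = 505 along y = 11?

The distance from (−1, −1) to the line is 12, and r² = 505.
Chord = 2√(r² − d²) = 2·√(361) = 38.

38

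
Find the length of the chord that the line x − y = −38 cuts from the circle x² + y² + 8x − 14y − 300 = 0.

The distance from (−4, 7) to the line is 27/√2, and r² = 365.
Half the chord is √(r² − d²) = √(1/2), so the full chord is √2.

√2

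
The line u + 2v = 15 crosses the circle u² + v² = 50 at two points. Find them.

(1, 7) and (5, 5)

Express v = (15 − u)/2 and substitute into the circle:
5u² − 30u + 25 = 0  ⟹  u² − 6u + 5 = 0
u = 5 or u = 1, giving (5, 5) and (1, 7).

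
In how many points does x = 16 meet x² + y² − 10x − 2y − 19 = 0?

0

Substituting the line into the circle gives y² − 2y + 77 = 0.
Discriminant = (−2)² − 4·1·(77) = −304 < 0.
No real roots: the line does not meet the circle.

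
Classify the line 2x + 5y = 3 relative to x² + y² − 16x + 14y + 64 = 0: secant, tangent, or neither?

Centre (8, −7), r² = 49. Distance² from centre to line = (−22)²/29 = 484/29.
Since d² < r², the line cuts the circle twice.

secant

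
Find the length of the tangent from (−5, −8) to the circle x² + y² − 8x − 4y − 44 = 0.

The centre is (4, 2) and r = 8. The square of the distance from P to the centre is 81 + 100 = 181.
The tangent meets the radius at right angles, so tangent² = |PO|² − r² = 181 − 64 = 117.

3√13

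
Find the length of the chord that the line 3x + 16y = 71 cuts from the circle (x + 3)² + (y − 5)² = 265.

Centre (−3, 5), r² = 265. Perpendicular distance d from centre to line = |0| / √265 = 0/√265.
Chord = 2√(r² − d²) = 2·√(265) = 2√265.

2√265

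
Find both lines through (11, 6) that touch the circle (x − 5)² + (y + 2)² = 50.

x − 7y = −31 and 7x + y = 83

Let a tangent through (11, 6) have slope m. Its distance from (5, −2) must equal 5√2:
[m·(−6) − (−8)]² = 50(m² + 1)
7m² + 48m − 7 = 0, so m = 1/7 or m = −7.
With m = 1/7: x − 7y = −31. With m = −7: 7x + y = 83.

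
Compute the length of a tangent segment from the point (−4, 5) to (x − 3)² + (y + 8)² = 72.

Centre (3, −8), r² = 72. |PO|² = (−7)² + (13)² = 218.
Power of the point: PT² = |PO|² − r² = 146, so PT = √146.

√146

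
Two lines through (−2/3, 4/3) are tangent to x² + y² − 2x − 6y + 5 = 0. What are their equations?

x + 2y = 2 and 2x + y = 0

Let a tangent through (−2/3, 4/3) have slope m. Its distance from (1, 3) must equal √5:
(5/3m − (5/3))² = 5(m² + 1)
2m² + 5m + 2 = 0, so m = −1/2 or m = −2.
With m = −1/2: x + 2y = 2. With m = −2: 2x + y = 0.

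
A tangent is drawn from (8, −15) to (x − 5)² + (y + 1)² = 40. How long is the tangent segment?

√165

The centre is (5, −1) and r = 2√10. The square of the distance from P to the centre is 9 + 196 = 205.
By the tangent–radius right angle, tangent length = √(|PO|² − r²) = √165.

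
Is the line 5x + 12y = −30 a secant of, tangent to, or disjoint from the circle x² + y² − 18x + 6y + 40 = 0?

Substituting the line into the circle gives 169x² − 2652x + 4500 = 0.
Discriminant = (−2652)² − 4·169·(4500) = 3991104 > 0.
Two real roots: the line is a secant.

secant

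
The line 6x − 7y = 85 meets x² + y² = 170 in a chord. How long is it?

2√85

Centre (0, 0), r² = 170. Perpendicular distance d from centre to line = |−85| / √85 = 85/√85.
Chord = 2√(r² − d²) = 2·√(85) = 2√85.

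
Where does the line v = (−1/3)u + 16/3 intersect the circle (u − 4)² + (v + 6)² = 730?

(−17, 11) and (31, −5)

Express v = (16 − u)/3 and substitute into the circle:
10u² − 140u − 5270 = 0  ⟹  u² − 14u − 527 = 0
u = 31 or u = −17, giving (31, −5) and (−17, 11).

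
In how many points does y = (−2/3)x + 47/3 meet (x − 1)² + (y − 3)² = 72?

Substituting the line into the circle gives 13x² − 170x + 805 = 0.
Δ = 28900 − 41860 = −12960.
No real roots: the line does not meet the circle.

0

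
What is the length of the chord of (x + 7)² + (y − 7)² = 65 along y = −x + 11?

Express y = −x + 11 and substitute into the circle:
2x² + 6x = 0  ⟹  x² + 3x = 0
x = 0 or x = −3, giving (0, 11) and (−3, 14).
|(0, 11) − (−3, 14)| = √((3)² + (−3)²) = 3√2.

3√2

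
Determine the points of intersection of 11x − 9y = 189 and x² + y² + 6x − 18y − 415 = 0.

(9, −10) and (18, 1)

Substitute y = (−189 + 11x)/9:
202x² − 5454x + 32724 = 0  ⟹  x² − 27x + 162 = 0
x = 18 or x = 9, giving (18, 1) and (9, −10).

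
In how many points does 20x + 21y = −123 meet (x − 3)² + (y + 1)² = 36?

Centre (3, −1), r² = 36. Distance² from centre to line = (162)²/841 = 26244/841.
Since d² < r², the line cuts the circle twice.

2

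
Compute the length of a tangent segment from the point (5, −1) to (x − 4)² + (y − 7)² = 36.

The centre is (4, 7) and r = 6. The square of the distance from P to the centre is 1 + 64 = 65.
By the tangent–radius right angle, tangent length = √(|PO|² − r²) = √29.

√29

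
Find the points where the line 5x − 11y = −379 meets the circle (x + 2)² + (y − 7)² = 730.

From the line, y = (379 + 5x)/11. Substituting:
146x² + 3504x + 3358 = 0  ⟹  x² + 24x + 23 = 0
x = −1 or x = −23, giving (−1, 34) and (−23, 24).

(−23, 24) and (−1, 34)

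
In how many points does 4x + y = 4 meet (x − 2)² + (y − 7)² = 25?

Centre (2, 7), r² = 25. Distance² from centre to line = (11)²/17 = 121/17.
Since d² < r², the line cuts the circle twice.

2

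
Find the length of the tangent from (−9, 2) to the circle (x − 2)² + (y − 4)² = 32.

With centre O = (2, 4), |OP|² = 125 and r² = 32.
The tangent meets the radius at right angles, so tangent² = |PO|² − r² = 125 − 32 = 93.

√93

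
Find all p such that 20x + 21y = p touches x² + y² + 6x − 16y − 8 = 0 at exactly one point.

p = −153 or p = 369

Tangency holds when the distance from the centre (−3, 8) to the line equals the radius 9:
|20·(−3) + 21·8 − p| / √841 = 9
|p − (108)| = 9·29, so p = 369 or p = −153.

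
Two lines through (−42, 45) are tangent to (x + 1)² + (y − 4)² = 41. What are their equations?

4x + 5y = 57 and 5x + 4y = −30

Write the tangent as mx − y + (45 − m·(−42)) = 0 and set its distance from the centre to √41:
(41m − (−41))² = 41(m² + 1)
20m² + 41m + 20 = 0, so m = −4/5 or m = −5/4.
With m = −4/5: 4x + 5y = 57. With m = −5/4: 5x + 4y = −30.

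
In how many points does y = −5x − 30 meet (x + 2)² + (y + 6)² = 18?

2

Centre (−2, −6), r² = 18. Distance² from centre to line = (14)²/26 = 98/13.
Since d² < r², the line cuts the circle twice.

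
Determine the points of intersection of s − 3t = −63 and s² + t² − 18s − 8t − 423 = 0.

(−9, 18) and (15, 26)

From the line, t = (63 + s)/3. Substituting:
10s² − 60s − 1350 = 0  ⟹  s² − 6s − 135 = 0
s = 15 or s = −9, giving (15, 26) and (−9, 18).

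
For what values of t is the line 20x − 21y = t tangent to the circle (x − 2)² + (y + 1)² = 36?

The line touches the circle iff its distance from (2, −1) is 6:
|20·2 − 21·(−1) − t| / √841 = 6
|t − (61)| = 6·29, so t = 235 or t = −113.

t = −113 or t = 235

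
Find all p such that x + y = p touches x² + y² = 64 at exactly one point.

p = ±8√2

Tangency holds when the distance from the centre (0, 0) to the line equals the radius 8:
|1·0 + 1·0 − p| / √2 = 8
|p| = 8√2.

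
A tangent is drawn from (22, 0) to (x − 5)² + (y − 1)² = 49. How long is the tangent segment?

√241

The centre is (5, 1) and r = 7. The square of the distance from P to the centre is 289 + 1 = 290.
Power of the point: PT² = |PO|² − r² = 241, so PT = √241.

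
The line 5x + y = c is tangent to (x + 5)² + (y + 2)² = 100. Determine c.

For a tangent, require d(centre, line) = r = 10.
|5·(−5) + 1·(−2) − c| / √26 = 10
|c − (−27)| = 10√26.

c = −27 ± 10√26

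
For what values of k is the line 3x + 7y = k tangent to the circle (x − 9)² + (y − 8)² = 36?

k = 83 ± 6√58

For a tangent, require d(centre, line) = r = 6.
|3·9 + 7·8 − k| / √58 = 6
|k − (83)| = 6√58.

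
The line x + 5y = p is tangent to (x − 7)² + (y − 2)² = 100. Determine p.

p = 17 ± 10√26

Tangency holds when the distance from the centre (7, 2) to the line equals the radius 10:
|1·7 + 5·2 − p| / √26 = 10
|p − (17)| = 10√26.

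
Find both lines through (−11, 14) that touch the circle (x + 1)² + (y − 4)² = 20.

A line y − (14) = m(x − (−11)) is tangent when its distance from (−1, 4) is 2√5:
(10m − (−10))² = 20(m² + 1)
2m² + 5m + 2 = 0, so m = −2 or m = −1/2.
With m = −2: 2x + y = −8. With m = −1/2: x + 2y = 17.

2x + y = −8 and x + 2y = 17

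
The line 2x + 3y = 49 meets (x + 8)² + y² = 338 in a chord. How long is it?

2√13

Express y = (49 − 2x)/3 and substitute into the circle:
13x² − 52x − 65 = 0  ⟹  x² − 4x − 5 = 0
x = 5 or x = −1, giving (5, 13) and (−1, 17).
|(5, 13) − (−1, 17)| = √((6)² + (−4)²) = 2√13.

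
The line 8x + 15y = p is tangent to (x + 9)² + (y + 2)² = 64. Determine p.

For a tangent, require d(centre, line) = r = 8.
|8·(−9) + 15·(−2) − p| / √289 = 8
|p − (−102)| = 8·17, so p = 34 or p = −238.

p = −238 or p = 34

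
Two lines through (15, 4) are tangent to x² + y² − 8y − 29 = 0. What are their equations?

Write the tangent as mx − y + (4 − m·(15)) = 0 and set its distance from the centre to 3√5:
[m·(−15) − (0)]² = 45(m² + 1)
4m² − 1 = 0, so m = 1/2 or m = −1/2.
Through (15, 4) these give x − 2y = 7 and x + 2y = 23.

x − 2y = 7 and x + 2y = 23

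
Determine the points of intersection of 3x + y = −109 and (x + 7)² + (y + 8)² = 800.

Substitute y = −3x − 109:
10x² + 620x + 9450 = 0  ⟹  x² + 62x + 945 = 0
x = −27 or x = −35, giving (−27, −28) and (−35, −4).

(−35, −4) and (−27, −28)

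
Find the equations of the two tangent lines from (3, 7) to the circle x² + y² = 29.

5x + 2y = 29 and 2x − 5y = −29

Let a tangent through (3, 7) have slope m. Its distance from (0, 0) must equal √29:
[m·(−3) − (−7)]² = 29(m² + 1)
10m² + 21m − 10 = 0, so m = −5/2 or m = 2/5.
Through (3, 7) these give 5x + 2y = 29 and 2x − 5y = −29.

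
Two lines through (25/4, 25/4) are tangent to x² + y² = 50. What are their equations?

x + 7y = 50 and 7x + y = 50

A line y − (25/4) = m(x − (25/4)) is tangent when its distance from (0, 0) is 5√2:
(−25/4m − (−25/4))² = 50(m² + 1)
7m² + 50m + 7 = 0, so m = −1/7 or m = −7.
Through (25/4, 25/4) these give x + 7y = 50 and 7x + y = 50.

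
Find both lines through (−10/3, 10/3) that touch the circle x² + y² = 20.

2x − y = −10 and x − 2y = −10

Write the tangent as mx − y + (10/3 − m·(−10/3)) = 0 and set its distance from the centre to 2√5:
(10/3m − (−10/3))² = 20(m² + 1)
2m² − 5m + 2 = 0, so m = 2 or m = 1/2.
With m = 2: 2x − y = −10. With m = 1/2: x − 2y = −10.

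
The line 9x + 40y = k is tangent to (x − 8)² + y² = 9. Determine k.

k = −51 or k = 195

Tangency holds when the distance from the centre (8, 0) to the line equals the radius 3:
|9·8 + 40·0 − k| / √1681 = 3
|k − (72)| = 3·41, so k = 195 or k = −51.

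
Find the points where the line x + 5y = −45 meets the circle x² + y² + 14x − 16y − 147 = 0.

Substitute y = (−45 − x)/5:
26x² + 520x + 1950 = 0  ⟹  x² + 20x + 75 = 0
x = −5 or x = −15, giving (−5, −8) and (−15, −6).

(−15, −6) and (−5, −8)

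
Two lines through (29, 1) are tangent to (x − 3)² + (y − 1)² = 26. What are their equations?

x − 5y = 24 and x + 5y = 34

A line y − (1) = m(x − (29)) is tangent when its distance from (3, 1) is √26:
[m·(−26) − (0)]² = 26(m² + 1)
25m² − 1 = 0, so m = 1/5 or m = −1/5.
With m = 1/5: x − 5y = 24. With m = −1/5: x + 5y = 34.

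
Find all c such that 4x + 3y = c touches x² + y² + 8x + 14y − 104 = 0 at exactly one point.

The line touches the circle iff its distance from (−4, −7) is 13:
|4·(−4) + 3·(−7) − c| / √25 = 13
|c − (−37)| = 13·5, so c = 28 or c = −102.

c = −102 or c = 28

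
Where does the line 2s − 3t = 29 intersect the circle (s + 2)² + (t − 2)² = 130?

Express t = (−29 + 2s)/3 and substitute into the circle:
13s² − 104s + 91 = 0  ⟹  s² − 8s + 7 = 0
s = 7 or s = 1, giving (7, −5) and (1, −9).

(1, −9) and (7, −5)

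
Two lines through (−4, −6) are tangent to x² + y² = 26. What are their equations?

A line y − (−6) = m(x − (−4)) is tangent when its distance from (0, 0) is √26:
(4m − (6))² = 26(m² + 1)
5m² + 24m − 5 = 0, so m = −5 or m = 1/5.
With m = −5: 5x + y = −26. With m = 1/5: x − 5y = 26.

5x + y = −26 and x − 5y = 26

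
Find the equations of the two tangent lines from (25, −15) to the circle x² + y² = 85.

Write the tangent as mx − y + (−15 − m·(25)) = 0 and set its distance from the centre to √85:
(−25m − (15))² = 85(m² + 1)
54m² + 75m + 14 = 0, so m = −2/9 or m = −7/6.
With m = −2/9: 2x + 9y = −85. With m = −7/6: 7x + 6y = 85.

2x + 9y = −85 and 7x + 6y = 85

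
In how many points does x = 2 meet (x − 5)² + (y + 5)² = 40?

2

d² = (1·5 + 0·(−5) − (2))² = 9; r² = 40.
Since d² < r², the line cuts the circle twice.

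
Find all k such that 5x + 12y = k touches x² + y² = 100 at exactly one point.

k = −130 or k = 130

Tangency holds when the distance from the centre (0, 0) to the line equals the radius 10:
|5·0 + 12·0 − k| / √169 = 10
|k| = 10·13, so k = 130 or k = −130.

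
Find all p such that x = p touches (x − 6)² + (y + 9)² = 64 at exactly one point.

p = −2 or p = 14

For a tangent, require d(centre, line) = r = 8.
|1·6 + 0·(−9) − p| / √1 = 8
|p − (6)| = 8, so p = 14 or p = −2.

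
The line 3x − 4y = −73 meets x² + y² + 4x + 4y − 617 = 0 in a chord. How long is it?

The distance from (−2, −2) to the line is 75/√25, and r² = 625.
Half the chord is √(r² − d²) = √(400), so the full chord is 40.

40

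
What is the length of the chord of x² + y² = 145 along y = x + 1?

Express y = x + 1 and substitute into the circle:
2x² + 2x − 144 = 0  ⟹  x² + x − 72 = 0
x = 8 or x = −9, giving (8, 9) and (−9, −8).
|(8, 9) − (−9, −8)| = √((17)² + (17)²) = 17√2.

17√2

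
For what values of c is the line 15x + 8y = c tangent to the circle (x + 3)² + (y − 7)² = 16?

The line touches the circle iff its distance from (−3, 7) is 4:
|15·(−3) + 8·7 − c| / √289 = 4
|c − (11)| = 4·17, so c = 79 or c = −57.

c = −57 or c = 79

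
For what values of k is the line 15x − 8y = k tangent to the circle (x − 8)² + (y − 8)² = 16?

The line touches the circle iff its distance from (8, 8) is 4:
|15·8 − 8·8 − k| / √289 = 4
|k − (56)| = 4·17, so k = 124 or k = −12.

k = −12 or k = 124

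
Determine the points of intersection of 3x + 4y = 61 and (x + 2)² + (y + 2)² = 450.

From the line, y = (61 − 3x)/4. Substituting:
25x² − 350x − 2375 = 0  ⟹  x² − 14x − 95 = 0
x = 19 or x = −5, giving (19, 1) and (−5, 19).

(−5, 19) and (19, 1)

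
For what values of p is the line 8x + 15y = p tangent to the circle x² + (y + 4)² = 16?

p = −128 or p = 8

Tangency holds when the distance from the centre (0, −4) to the line equals the radius 4:
|8·0 + 15·(−4) − p| / √289 = 4
|p − (−60)| = 4·17, so p = 8 or p = −128.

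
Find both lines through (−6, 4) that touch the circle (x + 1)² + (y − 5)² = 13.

A line y − (4) = m(x − (−6)) is tangent when its distance from (−1, 5) is √13:
(5m − (1))² = 13(m² + 1)
6m² − 5m − 6 = 0, so m = −2/3 or m = 3/2.
With m = −2/3: 2x + 3y = 0. With m = 3/2: 3x − 2y = −26.

2x + 3y = 0 and 3x − 2y = −26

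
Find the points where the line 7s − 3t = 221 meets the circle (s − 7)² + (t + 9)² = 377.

Substitute t = (−221 + 7s)/3:
58s² − 2842s + 34684 = 0  ⟹  s² − 49s + 598 = 0
s = 26 or s = 23, giving (26, −13) and (23, −20).

(23, −20) and (26, −13)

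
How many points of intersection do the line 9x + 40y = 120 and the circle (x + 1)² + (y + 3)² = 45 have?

2

Substituting the line into the circle gives 1681x² − 1120x − 12800 = 0.
Δ = 1254400 − (−86067200) = 87321600.
Two real roots: the line is a secant.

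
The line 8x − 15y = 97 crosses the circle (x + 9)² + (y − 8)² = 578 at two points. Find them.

(−16, −15) and (14, 1)

From the line, y = (−97 + 8x)/15. Substituting:
289x² + 578x − 64736 = 0  ⟹  x² + 2x − 224 = 0
x = 14 or x = −16, giving (14, 1) and (−16, −15).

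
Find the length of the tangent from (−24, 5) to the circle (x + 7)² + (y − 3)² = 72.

Centre (−7, 3), r² = 72. |PO|² = (−17)² + (2)² = 293.
By the tangent–radius right angle, tangent length = √(|PO|² − r²) = √221.

√221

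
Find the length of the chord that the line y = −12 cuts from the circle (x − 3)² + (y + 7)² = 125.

20

The distance from (3, −7) to the line is 5, and r² = 125.
Chord = 2√(r² − d²) = 2·√(100) = 20.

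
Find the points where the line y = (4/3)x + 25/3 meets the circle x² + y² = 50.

Express y = (25 + 4x)/3 and substitute into the circle:
25x² + 200x + 175 = 0  ⟹  x² + 8x + 7 = 0
x = −1 or x = −7, giving (−1, 7) and (−7, −1).

(−7, −1) and (−1, 7)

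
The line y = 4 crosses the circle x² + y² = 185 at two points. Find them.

(−13, 4) and (13, 4)

Express y = 4 and substitute into the circle:
x² − 169 = 0
x = 13 or x = −13, giving (13, 4) and (−13, 4).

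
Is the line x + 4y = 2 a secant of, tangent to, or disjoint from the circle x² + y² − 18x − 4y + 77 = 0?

disjoint

Substituting the line into the circle gives 17x² − 276x + 1204 = 0.
Δ = 76176 − 81872 = −5696.
No real roots: the line does not meet the circle.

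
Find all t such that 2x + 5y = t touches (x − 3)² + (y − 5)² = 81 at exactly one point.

Tangency holds when the distance from the centre (3, 5) to the line equals the radius 9:
|2·3 + 5·5 − t| / √29 = 9
|t − (31)| = 9√29.

t = 31 ± 9√29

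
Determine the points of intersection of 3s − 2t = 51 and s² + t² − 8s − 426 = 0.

(3, −21) and (23, 9)

Express t = (−51 + 3s)/2 and substitute into the circle:
13s² − 338s + 897 = 0  ⟹  s² − 26s + 69 = 0
s = 23 or s = 3, giving (23, 9) and (3, −21).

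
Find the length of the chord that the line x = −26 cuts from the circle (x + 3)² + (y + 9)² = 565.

The distance from (−3, −9) to the line is 23, and r² = 565.
Half the chord is √(r² − d²) = √(36), so the full chord is 12.

12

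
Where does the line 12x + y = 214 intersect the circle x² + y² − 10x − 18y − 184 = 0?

(16, 22) and (18, −2)

Substitute y = −12x + 214:
145x² − 4930x + 41760 = 0  ⟹  x² − 34x + 288 = 0
x = 18 or x = 16, giving (18, −2) and (16, 22).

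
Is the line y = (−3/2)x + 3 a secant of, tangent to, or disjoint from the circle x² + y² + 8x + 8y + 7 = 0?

Substituting the line into the circle gives 13x² − 52x + 160 = 0.
Discriminant = (−52)² − 4·13·(160) = −5616 < 0.
No real roots: the line does not meet the circle.

disjoint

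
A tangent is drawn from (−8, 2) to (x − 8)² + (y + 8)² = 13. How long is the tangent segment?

7√7

The centre is (8, −8) and r = √13. The square of the distance from P to the centre is 256 + 100 = 356.
The tangent meets the radius at right angles, so tangent² = |PO|² − r² = 356 − 13 = 343.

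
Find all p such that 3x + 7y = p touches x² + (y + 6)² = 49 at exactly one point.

The line touches the circle iff its distance from (0, −6) is 7:
|3·0 + 7·(−6) − p| / √58 = 7
|p − (−42)| = 7√58.

p = −42 ± 7√58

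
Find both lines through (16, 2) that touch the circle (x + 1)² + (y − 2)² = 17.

A line y − (2) = m(x − (16)) is tangent when its distance from (−1, 2) is √17:
(−17m − (0))² = 17(m² + 1)
16m² − 1 = 0, so m = 1/4 or m = −1/4.
With m = 1/4: x − 4y = 8. With m = −1/4: x + 4y = 24.

x − 4y = 8 and x + 4y = 24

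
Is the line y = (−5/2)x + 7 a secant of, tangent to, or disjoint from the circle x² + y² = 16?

Substituting the line into the circle gives 29x² − 140x + 132 = 0.
Discriminant = (−140)² − 4·29·(132) = 4288 > 0.
Two real roots: the line is a secant.

secant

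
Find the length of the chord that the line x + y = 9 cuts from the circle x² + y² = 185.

17√2

Express y = −x + 9 and substitute into the circle:
2x² − 18x − 104 = 0  ⟹  x² − 9x − 52 = 0
x = 13 or x = −4, giving (13, −4) and (−4, 13).
Chord length = distance between (13, −4) and (−4, 13) = √578 = 17√2.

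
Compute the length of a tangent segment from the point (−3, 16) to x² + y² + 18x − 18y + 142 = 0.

√65

Centre (−9, 9), r² = 20. |PO|² = (6)² + (7)² = 85.
The tangent meets the radius at right angles, so tangent² = |PO|² − r² = 85 − 20 = 65.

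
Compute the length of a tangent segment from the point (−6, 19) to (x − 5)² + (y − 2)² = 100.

√310

Centre (5, 2), r² = 100. |PO|² = (−11)² + (17)² = 410.
Power of the point: PT² = |PO|² − r² = 310, so PT = √310.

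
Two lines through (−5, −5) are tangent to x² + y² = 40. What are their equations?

A line y − (−5) = m(x − (−5)) is tangent when its distance from (0, 0) is 2√10:
[m·(5) − (5)]² = 40(m² + 1)
3m² + 10m + 3 = 0, so m = −3 or m = −1/3.
With m = −3: 3x + y = −20. With m = −1/3: x + 3y = −20.

3x + y = −20 and x + 3y = −20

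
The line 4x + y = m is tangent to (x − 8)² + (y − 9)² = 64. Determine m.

m = 41 ± 8√17

For a tangent, require d(centre, line) = r = 8.
|4·8 + 1·9 − m| / √17 = 8
|m − (41)| = 8√17.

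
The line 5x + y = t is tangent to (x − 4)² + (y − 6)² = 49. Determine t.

The line touches the circle iff its distance from (4, 6) is 7:
|5·4 + 1·6 − t| / √26 = 7
|t − (26)| = 7√26.

t = 26 ± 7√26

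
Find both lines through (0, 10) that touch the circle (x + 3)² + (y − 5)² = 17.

Write the tangent as mx − y + (10 − m·(0)) = 0 and set its distance from the centre to √17:
[m·(−3) − (−5)]² = 17(m² + 1)
4m² + 15m − 4 = 0, so m = −4 or m = 1/4.
Through (0, 10) these give 4x + y = 10 and x − 4y = −40.

4x + y = 10 and x − 4y = −40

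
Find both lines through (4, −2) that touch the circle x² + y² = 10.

3x + y = 10 and x − 3y = 10

A line y − (−2) = m(x − (4)) is tangent when its distance from (0, 0) is √10:
[m·(−4) − (2)]² = 10(m² + 1)
3m² + 8m − 3 = 0, so m = −3 or m = 1/3.
With m = −3: 3x + y = 10. With m = 1/3: x − 3y = 10.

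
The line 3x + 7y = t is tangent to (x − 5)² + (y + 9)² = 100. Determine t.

The line touches the circle iff its distance from (5, −9) is 10:
|3·5 + 7·(−9) − t| / √58 = 10
|t − (−48)| = 10√58.

t = −48 ± 10√58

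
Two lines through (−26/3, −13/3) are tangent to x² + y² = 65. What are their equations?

A line y − (−13/3) = m(x − (−26/3)) is tangent when its distance from (0, 0) is √65:
[m·(26/3) − (13/3)]² = 65(m² + 1)
7m² − 52m − 32 = 0, so m = 8 or m = −4/7.
With m = 8: 8x − y = −65. With m = −4/7: 4x + 7y = −65.

8x − y = −65 and 4x + 7y = −65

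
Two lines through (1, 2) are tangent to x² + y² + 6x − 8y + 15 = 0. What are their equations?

A line y − (2) = m(x − (1)) is tangent when its distance from (−3, 4) is √10:
[m·(−4) − (2)]² = 10(m² + 1)
3m² + 8m − 3 = 0, so m = −3 or m = 1/3.
Through (1, 2) these give 3x + y = 5 and x − 3y = −5.

3x + y = 5 and x − 3y = −5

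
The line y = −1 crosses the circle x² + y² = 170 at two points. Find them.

Express y = −1 and substitute into the circle:
x² − 169 = 0
x = 13 or x = −13, giving (13, −1) and (−13, −1).

(−13, −1) and (13, −1)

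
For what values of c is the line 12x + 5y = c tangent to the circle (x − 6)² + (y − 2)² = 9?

c = 43 or c = 121

The line touches the circle iff its distance from (6, 2) is 3:
|12·6 + 5·2 − c| / √169 = 3
|c − (82)| = 3·13, so c = 121 or c = 43.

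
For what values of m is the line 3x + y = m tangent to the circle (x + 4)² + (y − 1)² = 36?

Tangency holds when the distance from the centre (−4, 1) to the line equals the radius 6:
|3·(−4) + 1·1 − m| / √10 = 6
|m − (−11)| = 6√10.

m = −11 ± 6√10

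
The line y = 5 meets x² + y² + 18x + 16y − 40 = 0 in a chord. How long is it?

Centre (−9, −8), r² = 185. Perpendicular distance d from centre to line = |−13| / √1 = 13.
Chord = 2√(r² − d²) = 2·√(16) = 8.

8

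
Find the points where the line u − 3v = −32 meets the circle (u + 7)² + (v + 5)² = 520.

Substitute v = (32 + u)/3:
10u² + 220u − 2030 = 0  ⟹  u² + 22u − 203 = 0
u = 7 or u = −29, giving (7, 13) and (−29, 1).

(−29, 1) and (7, 13)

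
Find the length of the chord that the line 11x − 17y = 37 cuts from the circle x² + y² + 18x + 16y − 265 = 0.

The distance from (−9, −8) to the line is 0/√410, and r² = 410.
Half the chord is √(r² − d²) = √(410), so the full chord is 2√410.

2√410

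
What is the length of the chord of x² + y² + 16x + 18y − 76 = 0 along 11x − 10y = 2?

2√221

The distance from (−8, −9) to the line is 0/√221, and r² = 221.
Half the chord is √(r² − d²) = √(221), so the full chord is 2√221.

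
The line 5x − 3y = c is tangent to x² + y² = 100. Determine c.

Tangency holds when the distance from the centre (0, 0) to the line equals the radius 10:
|5·0 − 3·0 − c| / √34 = 10
|c| = 10√34.

c = ±10√34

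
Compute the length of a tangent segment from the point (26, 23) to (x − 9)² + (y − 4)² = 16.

The centre is (9, 4) and r = 4. The square of the distance from P to the centre is 289 + 361 = 650.
The tangent meets the radius at right angles, so tangent² = |PO|² − r² = 650 − 16 = 634.

√634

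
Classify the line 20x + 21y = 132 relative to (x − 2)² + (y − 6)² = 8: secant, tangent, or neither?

secant

d² = (20·2 + 21·6 − (132))²/841 = 1156/841; r² = 8.
Since d² < r², the line cuts the circle twice.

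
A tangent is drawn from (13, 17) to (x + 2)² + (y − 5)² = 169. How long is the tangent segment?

The centre is (−2, 5) and r = 13. The square of the distance from P to the centre is 225 + 144 = 369.
The tangent meets the radius at right angles, so tangent² = |PO|² − r² = 369 − 169 = 200.

10√2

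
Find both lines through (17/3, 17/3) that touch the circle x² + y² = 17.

Let a tangent through (17/3, 17/3) have slope m. Its distance from (0, 0) must equal √17:
(−17/3m − (−17/3))² = 17(m² + 1)
4m² − 17m + 4 = 0, so m = 4 or m = 1/4.
Through (17/3, 17/3) these give 4x − y = 17 and x − 4y = −17.

4x − y = 17 and x − 4y = −17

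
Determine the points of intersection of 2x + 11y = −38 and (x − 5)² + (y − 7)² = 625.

Substitute y = (−38 − 2x)/11:
125x² − 750x − 59375 = 0  ⟹  x² − 6x − 475 = 0
x = 25 or x = −19, giving (25, −8) and (−19, 0).

(−19, 0) and (25, −8)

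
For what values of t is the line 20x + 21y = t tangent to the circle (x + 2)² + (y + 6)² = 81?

t = −427 or t = 95

The line touches the circle iff its distance from (−2, −6) is 9:
|20·(−2) + 21·(−6) − t| / √841 = 9
|t − (−166)| = 9·29, so t = 95 or t = −427.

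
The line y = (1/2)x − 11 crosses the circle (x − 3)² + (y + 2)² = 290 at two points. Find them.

(−8, −15) and (20, −1)

Express y = (−22 + x)/2 and substitute into the circle:
5x² − 60x − 800 = 0  ⟹  x² − 12x − 160 = 0
x = 20 or x = −8, giving (20, −1) and (−8, −15).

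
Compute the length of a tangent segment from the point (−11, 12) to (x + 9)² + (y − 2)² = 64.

2√10

The centre is (−9, 2) and r = 8. The square of the distance from P to the centre is 4 + 100 = 104.
Power of the point: PT² = |PO|² − r² = 40, so PT = 2√10.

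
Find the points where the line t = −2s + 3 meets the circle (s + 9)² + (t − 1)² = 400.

Substitute t = −2s + 3:
5s² + 10s − 315 = 0  ⟹  s² + 2s − 63 = 0
s = 7 or s = −9, giving (7, −11) and (−9, 21).

(−9, 21) and (7, −11)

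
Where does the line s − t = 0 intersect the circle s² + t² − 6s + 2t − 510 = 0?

(−15, −15) and (17, 17)

Substitute t = s:
2s² − 4s − 510 = 0  ⟹  s² − 2s − 255 = 0
s = 17 or s = −15, giving (17, 17) and (−15, −15).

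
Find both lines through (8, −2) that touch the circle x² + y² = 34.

Write the tangent as mx − y + (−2 − m·(8)) = 0 and set its distance from the centre to √34:
(−8m − (2))² = 34(m² + 1)
15m² + 16m − 15 = 0, so m = 3/5 or m = −5/3.
Through (8, −2) these give 3x − 5y = 34 and 5x + 3y = 34.

3x − 5y = 34 and 5x + 3y = 34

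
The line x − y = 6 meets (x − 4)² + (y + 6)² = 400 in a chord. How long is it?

Centre (4, −6), r² = 400. Perpendicular distance d from centre to line = |4| / √2 = 4/√2.
Half the chord is √(r² − d²) = √(392), so the full chord is 28√2.

28√2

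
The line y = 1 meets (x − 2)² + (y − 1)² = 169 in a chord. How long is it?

The distance from (2, 1) to the line is 0, and r² = 169.
Half the chord is √(r² − d²) = √(169), so the full chord is 26.

26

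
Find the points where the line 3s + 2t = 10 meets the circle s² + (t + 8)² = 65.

(4, −1) and (8, −7)

Substitute t = (10 − 3s)/2:
13s² − 156s + 416 = 0  ⟹  s² − 12s + 32 = 0
s = 8 or s = 4, giving (8, −7) and (4, −1).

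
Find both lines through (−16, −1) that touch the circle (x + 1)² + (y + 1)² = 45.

x − 2y = −14 and x + 2y = −18

Let a tangent through (−16, −1) have slope m. Its distance from (−1, −1) must equal 3√5:
(15m − (0))² = 45(m² + 1)
4m² − 1 = 0, so m = 1/2 or m = −1/2.
Through (−16, −1) these give x − 2y = −14 and x + 2y = −18.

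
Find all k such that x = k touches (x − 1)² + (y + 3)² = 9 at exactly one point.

For a tangent, require d(centre, line) = r = 3.
|1·1 + 0·(−3) − k| / √1 = 3
|k − (1)| = 3, so k = 4 or k = −2.

k = −2 or k = 4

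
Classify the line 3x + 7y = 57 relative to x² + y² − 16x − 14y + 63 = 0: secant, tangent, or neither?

d² = (3·8 + 7·7 − (57))²/58 = 128/29; r² = 50.
Since d² < r², the line cuts the circle twice.

secant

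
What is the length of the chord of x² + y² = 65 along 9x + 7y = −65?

√130

Substitute y = (−65 − 9x)/7:
130x² + 1170x + 1040 = 0  ⟹  x² + 9x + 8 = 0
x = −1 or x = −8, giving (−1, −8) and (−8, 1).
Chord length = distance between (−1, −8) and (−8, 1) = √130 = √130.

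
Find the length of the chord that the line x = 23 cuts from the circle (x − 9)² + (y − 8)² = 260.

16

The distance from (9, 8) to the line is 14, and r² = 260.
Half the chord is √(r² − d²) = √(64), so the full chord is 16.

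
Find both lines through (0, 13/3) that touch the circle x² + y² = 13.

2x − 3y = −13 and 2x + 3y = 13

A line y − (13/3) = m(x − (0)) is tangent when its distance from (0, 0) is √13:
[m·(0) − (−13/3)]² = 13(m² + 1)
9m² − 4 = 0, so m = 2/3 or m = −2/3.
Through (0, 13/3) these give 2x − 3y = −13 and 2x + 3y = 13.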